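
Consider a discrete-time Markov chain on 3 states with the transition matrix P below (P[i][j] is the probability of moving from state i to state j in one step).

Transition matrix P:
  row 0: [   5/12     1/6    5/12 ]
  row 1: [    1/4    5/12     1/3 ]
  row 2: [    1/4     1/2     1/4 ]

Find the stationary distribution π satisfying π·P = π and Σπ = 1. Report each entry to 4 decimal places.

π = [0.3000, 0.3692, 0.3308]

Balance equations π_j = Σ_i π_i·P[i][j]:
  π_0 = 5/12·π_0 + 1/4·π_1 + 1/4·π_2
  π_1 = 1/6·π_0 + 5/12·π_1 + 1/2·π_2
  normalize: π_0 + π_1 + π_2 = 1
Solving the linear system gives exactly π = [3/10, 24/65, 43/130].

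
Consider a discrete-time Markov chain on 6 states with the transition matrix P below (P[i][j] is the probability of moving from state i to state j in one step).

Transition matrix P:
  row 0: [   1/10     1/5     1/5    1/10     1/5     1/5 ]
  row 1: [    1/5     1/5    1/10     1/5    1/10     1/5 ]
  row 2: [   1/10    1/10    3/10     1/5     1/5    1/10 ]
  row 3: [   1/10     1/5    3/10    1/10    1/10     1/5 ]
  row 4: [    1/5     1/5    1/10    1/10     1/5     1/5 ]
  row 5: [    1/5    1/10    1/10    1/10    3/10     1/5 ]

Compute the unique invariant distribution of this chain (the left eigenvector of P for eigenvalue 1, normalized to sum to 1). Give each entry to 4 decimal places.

π = [0.1535, 0.1640, 0.1777, 0.1342, 0.1884, 0.1822]

Balance equations π_j = Σ_i π_i·P[i][j]:
  π_0 = 1/10·π_0 + 1/5·π_1 + 1/10·π_2 + 1/10·π_3 + 1/5·π_4 + 1/5·π_5
  π_1 = 1/5·π_0 + 1/5·π_1 + 1/10·π_2 + 1/5·π_3 + 1/5·π_4 + 1/10·π_5
  π_2 = 1/5·π_0 + 1/10·π_1 + 3/10·π_2 + 3/10·π_3 + 1/10·π_4 + 1/10·π_5
  π_3 = 1/10·π_0 + 1/5·π_1 + 1/5·π_2 + 1/10·π_3 + 1/10·π_4 + 1/10·π_5
  π_4 = 1/5·π_0 + 1/10·π_1 + 1/5·π_2 + 1/10·π_3 + 1/5·π_4 + 3/10·π_5
  normalize: π_0 + π_1 + π_2 + π_3 + π_4 + π_5 = 1
Solving the linear system gives exactly π = [13365/87089, 14283/87089, 15478/87089, 11685/87089, 16408/87089, 15870/87089].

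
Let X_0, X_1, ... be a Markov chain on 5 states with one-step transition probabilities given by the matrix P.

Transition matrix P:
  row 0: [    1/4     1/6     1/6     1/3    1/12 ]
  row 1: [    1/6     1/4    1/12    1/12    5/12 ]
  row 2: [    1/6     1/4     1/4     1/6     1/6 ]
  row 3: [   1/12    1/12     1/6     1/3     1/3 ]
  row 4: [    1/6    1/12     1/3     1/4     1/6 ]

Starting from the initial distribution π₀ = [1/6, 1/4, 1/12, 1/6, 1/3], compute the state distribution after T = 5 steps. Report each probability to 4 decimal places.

t=0: π = [0.1667, 0.2500, 0.0833, 0.1667, 0.3333]
t=1: π = [0.1667, 0.1528, 0.2083, 0.2292, 0.2431]
t=2: π = [0.1615, 0.1574, 0.2118, 0.2402, 0.2292]
t=3: π = [0.1601, 0.1583, 0.2094, 0.2396, 0.2326]
t=4: π = [0.1600, 0.1580, 0.2097, 0.2395, 0.2328]
t=5: π = [0.1600, 0.1579, 0.2098, 0.2395, 0.2327]

π = [0.1600, 0.1579, 0.2098, 0.2395, 0.2327]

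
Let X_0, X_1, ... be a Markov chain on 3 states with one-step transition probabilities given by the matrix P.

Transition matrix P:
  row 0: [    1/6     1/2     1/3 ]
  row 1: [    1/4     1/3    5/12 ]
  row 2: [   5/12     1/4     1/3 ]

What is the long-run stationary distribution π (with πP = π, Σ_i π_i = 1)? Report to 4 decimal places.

Balance equations π_j = Σ_i π_i·P[i][j]:
  π_0 = 1/6·π_0 + 1/4·π_1 + 5/12·π_2
  π_1 = 1/2·π_0 + 1/3·π_1 + 1/4·π_2
  normalize: π_0 + π_1 + π_2 = 1
Solving the linear system gives exactly π = [49/171, 20/57, 62/171].

π = [0.2865, 0.3509, 0.3626]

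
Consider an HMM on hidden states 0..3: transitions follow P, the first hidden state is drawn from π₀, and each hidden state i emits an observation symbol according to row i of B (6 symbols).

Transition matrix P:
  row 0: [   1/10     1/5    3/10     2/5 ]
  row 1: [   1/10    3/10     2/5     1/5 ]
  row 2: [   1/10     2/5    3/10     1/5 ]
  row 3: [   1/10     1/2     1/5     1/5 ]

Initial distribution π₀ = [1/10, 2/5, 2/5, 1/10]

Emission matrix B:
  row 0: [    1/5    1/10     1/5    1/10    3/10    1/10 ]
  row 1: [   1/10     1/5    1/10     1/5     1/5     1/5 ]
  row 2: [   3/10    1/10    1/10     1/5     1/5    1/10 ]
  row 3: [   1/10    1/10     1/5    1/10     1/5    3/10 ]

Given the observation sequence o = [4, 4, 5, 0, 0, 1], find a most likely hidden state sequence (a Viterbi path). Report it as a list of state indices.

t=0: δ = [3.000e-02, 8.000e-02, 8.000e-02, 2.000e-02]  (obs o_0=4)
t=1: δ = [2.400e-03, 6.400e-03, 6.400e-03, 3.200e-03]  ψ = [1, 2, 1, 1]  (obs o_1=4)
t=2: δ = [6.400e-05, 5.120e-04, 2.560e-04, 3.840e-04]  ψ = [1, 2, 1, 1]  (obs o_2=5)
t=3: δ = [1.024e-05, 1.920e-05, 6.144e-05, 1.024e-05]  ψ = [1, 3, 1, 1]  (obs o_3=0)
t=4: δ = [1.229e-06, 2.458e-06, 5.530e-06, 1.229e-06]  ψ = [2, 2, 2, 2]  (obs o_4=0)
t=5: δ = [5.530e-08, 4.424e-07, 1.659e-07, 1.106e-07]  ψ = [2, 2, 2, 2]  (obs o_5=1)
backtrack: best end state = 1; path = [1, 2, 1, 2, 2, 1]

path = [1, 2, 1, 2, 2, 1]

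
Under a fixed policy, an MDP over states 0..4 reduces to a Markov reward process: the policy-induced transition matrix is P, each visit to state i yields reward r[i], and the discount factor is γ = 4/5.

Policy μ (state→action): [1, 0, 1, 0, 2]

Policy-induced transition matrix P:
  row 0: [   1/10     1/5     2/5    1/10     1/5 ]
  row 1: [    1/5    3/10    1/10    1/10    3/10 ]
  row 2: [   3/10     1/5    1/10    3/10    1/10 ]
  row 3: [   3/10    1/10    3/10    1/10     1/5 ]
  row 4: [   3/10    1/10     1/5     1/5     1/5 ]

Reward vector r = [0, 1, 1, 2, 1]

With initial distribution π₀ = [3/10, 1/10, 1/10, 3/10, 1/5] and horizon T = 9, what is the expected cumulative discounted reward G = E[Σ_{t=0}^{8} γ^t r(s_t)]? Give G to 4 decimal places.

G = 4.0820

t=0: π = [0.3000, 0.1000, 0.1000, 0.3000, 0.2000], E[r] = 1.0000, γ^t·E[r] = 1.000000, running G = 1.000000
t=1: π = [0.2300, 0.1600, 0.2700, 0.1400, 0.2000], E[r] = 0.9100, γ^t·E[r] = 0.728000, running G = 1.728000
t=2: π = [0.2380, 0.1820, 0.2170, 0.1740, 0.1890], E[r] = 0.9360, γ^t·E[r] = 0.599040, running G = 2.327040
t=3: π = [0.2342, 0.1819, 0.2251, 0.1623, 0.1965], E[r] = 0.9281, γ^t·E[r] = 0.475187, running G = 2.802227
t=4: π = [0.2350, 0.1823, 0.2224, 0.1647, 0.1957], E[r] = 0.9297, γ^t·E[r] = 0.380805, running G = 3.183032
t=5: π = [0.2348, 0.1822, 0.2230, 0.1640, 0.1960], E[r] = 0.9293, γ^t·E[r] = 0.304502, running G = 3.487535
t=6: π = [0.2348, 0.1822, 0.2228, 0.1642, 0.1959], E[r] = 0.9294, γ^t·E[r] = 0.243629, running G = 3.731164
t=7: π = [0.2348, 0.1822, 0.2229, 0.1642, 0.1959], E[r] = 0.9293, γ^t·E[r] = 0.194898, running G = 3.926062
t=8: π = [0.2348, 0.1822, 0.2229, 0.1642, 0.1959], E[r] = 0.9294, γ^t·E[r] = 0.155920, running G = 4.081982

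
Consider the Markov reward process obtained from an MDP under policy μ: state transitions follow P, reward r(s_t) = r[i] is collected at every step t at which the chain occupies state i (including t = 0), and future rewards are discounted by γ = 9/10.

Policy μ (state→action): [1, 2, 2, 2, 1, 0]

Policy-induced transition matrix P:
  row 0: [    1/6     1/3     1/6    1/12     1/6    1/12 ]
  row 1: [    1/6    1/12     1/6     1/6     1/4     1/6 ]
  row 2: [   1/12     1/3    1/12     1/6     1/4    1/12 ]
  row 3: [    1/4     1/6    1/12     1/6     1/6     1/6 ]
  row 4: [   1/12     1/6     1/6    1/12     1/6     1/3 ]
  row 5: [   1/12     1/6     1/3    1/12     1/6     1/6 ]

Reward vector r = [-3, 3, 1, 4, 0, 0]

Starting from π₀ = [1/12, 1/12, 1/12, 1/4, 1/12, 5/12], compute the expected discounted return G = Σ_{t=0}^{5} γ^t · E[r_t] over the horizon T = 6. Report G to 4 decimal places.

t=0: π = [0.0833, 0.0833, 0.0833, 0.2500, 0.0833, 0.4167], E[r] = 1.0833, γ^t·E[r] = 1.083333, running G = 1.083333
t=1: π = [0.1389, 0.1875, 0.2083, 0.1181, 0.1806, 0.1667], E[r] = 0.8264, γ^t·E[r] = 0.743750, running G = 1.827083
t=2: π = [0.1302, 0.2089, 0.1672, 0.1262, 0.1997, 0.1678], E[r] = 0.9080, γ^t·E[r] = 0.735469, running G = 2.562552
t=3: π = [0.1326, 0.1988, 0.1702, 0.1252, 0.1980, 0.1752], E[r] = 0.8696, γ^t·E[r] = 0.633938, running G = 3.196490
t=4: π = [0.1318, 0.2006, 0.1712, 0.1245, 0.1974, 0.1744], E[r] = 0.8756, γ^t·E[r] = 0.574449, running G = 3.770938
t=5: π = [0.1318, 0.2005, 0.1711, 0.1247, 0.1977, 0.1743], E[r] = 0.8759, γ^t·E[r] = 0.517212, running G = 4.288151

G = 4.2882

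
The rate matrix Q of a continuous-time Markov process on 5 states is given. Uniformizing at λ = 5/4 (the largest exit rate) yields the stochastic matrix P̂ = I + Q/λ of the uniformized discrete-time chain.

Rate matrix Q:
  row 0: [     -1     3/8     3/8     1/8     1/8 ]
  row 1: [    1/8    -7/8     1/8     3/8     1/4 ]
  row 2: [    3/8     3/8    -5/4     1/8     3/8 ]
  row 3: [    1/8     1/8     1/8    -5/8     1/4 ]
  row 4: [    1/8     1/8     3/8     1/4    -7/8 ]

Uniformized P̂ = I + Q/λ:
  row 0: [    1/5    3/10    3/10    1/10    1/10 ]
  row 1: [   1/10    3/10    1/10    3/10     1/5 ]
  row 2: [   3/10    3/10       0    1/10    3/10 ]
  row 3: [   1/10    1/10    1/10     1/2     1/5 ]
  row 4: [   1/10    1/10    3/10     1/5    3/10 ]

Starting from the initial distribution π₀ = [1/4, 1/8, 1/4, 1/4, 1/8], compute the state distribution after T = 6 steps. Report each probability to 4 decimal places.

t=0: π = [0.2500, 0.1250, 0.2500, 0.2500, 0.1250]
t=1: π = [0.1750, 0.2250, 0.1500, 0.2375, 0.2125]
t=2: π = [0.1475, 0.2100, 0.1625, 0.2613, 0.2188]
t=3: π = [0.1473, 0.2040, 0.1570, 0.2684, 0.2234]
t=4: π = [0.1461, 0.2017, 0.1584, 0.2705, 0.2233]
t=5: π = [0.1463, 0.2012, 0.1580, 0.2709, 0.2236]
t=6: π = [0.1462, 0.2011, 0.1582, 0.2709, 0.2235]

π = [0.1462, 0.2011, 0.1582, 0.2709, 0.2235]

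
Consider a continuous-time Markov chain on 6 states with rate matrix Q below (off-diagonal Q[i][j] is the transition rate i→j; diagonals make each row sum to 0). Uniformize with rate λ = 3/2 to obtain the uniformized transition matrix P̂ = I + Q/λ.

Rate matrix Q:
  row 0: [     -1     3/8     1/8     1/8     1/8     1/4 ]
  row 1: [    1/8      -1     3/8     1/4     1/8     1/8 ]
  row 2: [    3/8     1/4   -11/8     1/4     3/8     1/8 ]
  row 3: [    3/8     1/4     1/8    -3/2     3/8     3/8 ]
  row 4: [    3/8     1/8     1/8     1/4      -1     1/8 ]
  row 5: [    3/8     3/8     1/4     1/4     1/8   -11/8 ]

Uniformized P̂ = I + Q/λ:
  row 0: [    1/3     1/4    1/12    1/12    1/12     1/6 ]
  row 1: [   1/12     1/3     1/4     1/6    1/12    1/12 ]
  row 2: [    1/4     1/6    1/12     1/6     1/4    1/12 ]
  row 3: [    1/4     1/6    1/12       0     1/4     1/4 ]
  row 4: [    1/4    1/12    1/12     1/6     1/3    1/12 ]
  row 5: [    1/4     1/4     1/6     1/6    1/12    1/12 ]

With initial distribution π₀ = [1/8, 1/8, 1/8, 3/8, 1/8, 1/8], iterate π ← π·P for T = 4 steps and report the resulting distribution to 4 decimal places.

π = [0.2331, 0.2189, 0.1301, 0.1263, 0.1679, 0.1237]

t=0: π = [0.1250, 0.1250, 0.1250, 0.3750, 0.1250, 0.1250]
t=1: π = [0.2396, 0.1979, 0.1146, 0.0938, 0.1979, 0.1563]
t=2: π = [0.2370, 0.2161, 0.1293, 0.1311, 0.1675, 0.1189]
t=3: π = [0.2337, 0.2184, 0.1293, 0.1251, 0.1686, 0.1249]
t=4: π = [0.2331, 0.2189, 0.1301, 0.1263, 0.1679, 0.1237]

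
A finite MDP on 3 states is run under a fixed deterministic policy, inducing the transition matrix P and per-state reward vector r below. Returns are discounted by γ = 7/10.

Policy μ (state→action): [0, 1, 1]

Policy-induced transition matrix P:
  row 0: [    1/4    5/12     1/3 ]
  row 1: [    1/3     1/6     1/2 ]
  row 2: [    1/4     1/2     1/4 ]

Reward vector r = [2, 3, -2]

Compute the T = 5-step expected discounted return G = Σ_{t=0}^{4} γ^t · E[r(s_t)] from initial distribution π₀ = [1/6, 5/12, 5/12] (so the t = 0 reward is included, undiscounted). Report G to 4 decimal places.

t=0: π = [0.1667, 0.4167, 0.4167], E[r] = 0.7500, γ^t·E[r] = 0.750000, running G = 0.750000
t=1: π = [0.2847, 0.3472, 0.3681], E[r] = 0.8750, γ^t·E[r] = 0.612500, running G = 1.362500
t=2: π = [0.2789, 0.3605, 0.3605], E[r] = 0.9184, γ^t·E[r] = 0.450017, running G = 1.812517
t=3: π = [0.2800, 0.3566, 0.3634], E[r] = 0.9031, γ^t·E[r] = 0.309752, running G = 2.122269
t=4: π = [0.2797, 0.3578, 0.3625], E[r] = 0.9079, γ^t·E[r] = 0.217981, running G = 2.340251

G = 2.3403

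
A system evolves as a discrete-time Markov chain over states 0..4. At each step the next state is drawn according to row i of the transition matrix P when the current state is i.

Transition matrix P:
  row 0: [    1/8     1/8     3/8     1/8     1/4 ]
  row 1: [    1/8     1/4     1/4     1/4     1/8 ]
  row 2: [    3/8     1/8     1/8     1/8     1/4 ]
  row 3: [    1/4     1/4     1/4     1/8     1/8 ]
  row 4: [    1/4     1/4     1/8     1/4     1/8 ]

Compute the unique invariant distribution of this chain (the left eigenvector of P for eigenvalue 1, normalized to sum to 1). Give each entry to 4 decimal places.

π = [0.2260, 0.1934, 0.2271, 0.1719, 0.1816]

Balance equations π_j = Σ_i π_i·P[i][j]:
  π_0 = 1/8·π_0 + 1/8·π_1 + 3/8·π_2 + 1/4·π_3 + 1/4·π_4
  π_1 = 1/8·π_0 + 1/4·π_1 + 1/8·π_2 + 1/4·π_3 + 1/4·π_4
  π_2 = 3/8·π_0 + 1/4·π_1 + 1/8·π_2 + 1/4·π_3 + 1/8·π_4
  π_3 = 1/8·π_0 + 1/4·π_1 + 1/8·π_2 + 1/8·π_3 + 1/4·π_4
  normalize: π_0 + π_1 + π_2 + π_3 + π_4 = 1
Solving the linear system gives exactly π = [1157/5120, 99/512, 1163/5120, 11/64, 93/512].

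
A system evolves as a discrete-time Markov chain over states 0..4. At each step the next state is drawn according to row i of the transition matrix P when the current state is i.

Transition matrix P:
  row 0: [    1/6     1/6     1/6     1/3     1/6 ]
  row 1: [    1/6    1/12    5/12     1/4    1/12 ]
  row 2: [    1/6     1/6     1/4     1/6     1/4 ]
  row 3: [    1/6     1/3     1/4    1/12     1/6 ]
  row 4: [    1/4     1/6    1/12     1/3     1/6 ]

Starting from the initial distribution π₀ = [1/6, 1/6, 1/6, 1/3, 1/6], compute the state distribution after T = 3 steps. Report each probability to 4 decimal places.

t=0: π = [0.1667, 0.1667, 0.1667, 0.3333, 0.1667]
t=1: π = [0.1806, 0.2083, 0.2361, 0.2083, 0.1667]
t=2: π = [0.1806, 0.1840, 0.2419, 0.2245, 0.1690]
t=3: π = [0.1807, 0.1888, 0.2375, 0.2215, 0.1715]

π = [0.1807, 0.1888, 0.2375, 0.2215, 0.1715]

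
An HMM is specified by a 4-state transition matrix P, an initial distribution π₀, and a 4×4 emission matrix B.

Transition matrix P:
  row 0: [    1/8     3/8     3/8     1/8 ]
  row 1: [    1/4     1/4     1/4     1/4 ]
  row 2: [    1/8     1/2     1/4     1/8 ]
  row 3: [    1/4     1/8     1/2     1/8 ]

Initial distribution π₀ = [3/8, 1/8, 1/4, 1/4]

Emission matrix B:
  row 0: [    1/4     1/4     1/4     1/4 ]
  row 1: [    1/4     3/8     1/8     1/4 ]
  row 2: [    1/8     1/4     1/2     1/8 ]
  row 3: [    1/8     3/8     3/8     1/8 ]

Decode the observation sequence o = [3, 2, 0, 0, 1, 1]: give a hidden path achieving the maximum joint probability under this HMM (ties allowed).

t=0: δ = [9.375e-02, 3.125e-02, 3.125e-02, 3.125e-02]  (obs o_0=3)
t=1: δ = [2.930e-03, 4.395e-03, 1.758e-02, 4.395e-03]  ψ = [0, 0, 0, 0]  (obs o_1=2)
t=2: δ = [5.493e-04, 2.197e-03, 5.493e-04, 2.747e-04]  ψ = [2, 2, 2, 2]  (obs o_2=0)
t=3: δ = [1.373e-04, 1.373e-04, 6.866e-05, 6.866e-05]  ψ = [1, 1, 1, 1]  (obs o_3=0)
t=4: δ = [8.583e-06, 1.931e-05, 1.287e-05, 1.287e-05]  ψ = [1, 0, 0, 1]  (obs o_4=1)
t=5: δ = [1.207e-06, 2.414e-06, 1.609e-06, 1.810e-06]  ψ = [1, 2, 3, 1]  (obs o_5=1)
backtrack: best end state = 1; path = [0, 2, 1, 0, 2, 1]

path = [0, 2, 1, 0, 2, 1]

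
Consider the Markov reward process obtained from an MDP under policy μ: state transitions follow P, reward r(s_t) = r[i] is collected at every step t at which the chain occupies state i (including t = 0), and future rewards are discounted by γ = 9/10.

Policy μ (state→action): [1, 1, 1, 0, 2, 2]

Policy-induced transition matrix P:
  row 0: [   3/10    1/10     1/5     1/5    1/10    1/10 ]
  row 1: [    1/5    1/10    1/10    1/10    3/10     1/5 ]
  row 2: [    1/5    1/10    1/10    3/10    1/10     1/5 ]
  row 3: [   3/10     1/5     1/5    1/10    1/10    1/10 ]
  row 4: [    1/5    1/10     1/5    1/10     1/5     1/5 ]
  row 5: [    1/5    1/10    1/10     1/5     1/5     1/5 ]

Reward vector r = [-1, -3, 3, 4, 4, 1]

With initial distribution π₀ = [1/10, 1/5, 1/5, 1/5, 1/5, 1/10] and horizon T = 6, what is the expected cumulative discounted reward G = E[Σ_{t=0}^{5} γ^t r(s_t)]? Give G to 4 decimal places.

t=0: π = [0.1000, 0.2000, 0.2000, 0.2000, 0.2000, 0.1000], E[r] = 1.6000, γ^t·E[r] = 1.600000, running G = 1.600000
t=1: π = [0.2300, 0.1200, 0.1500, 0.1600, 0.1700, 0.1700], E[r] = 1.3500, γ^t·E[r] = 1.215000, running G = 2.815000
t=2: π = [0.2390, 0.1160, 0.1560, 0.1700, 0.1580, 0.1610], E[r] = 1.3540, γ^t·E[r] = 1.096740, running G = 3.911740
t=3: π = [0.2409, 0.1170, 0.1567, 0.1712, 0.1551, 0.1591], E[r] = 1.3425, γ^t·E[r] = 0.978683, running G = 4.890423
t=4: π = [0.2412, 0.1171, 0.1567, 0.1713, 0.1548, 0.1588], E[r] = 1.3410, γ^t·E[r] = 0.879843, running G = 5.770266
t=5: π = [0.2413, 0.1171, 0.1567, 0.1713, 0.1548, 0.1587], E[r] = 1.3408, γ^t·E[r] = 0.791738, running G = 6.562004

G = 6.5620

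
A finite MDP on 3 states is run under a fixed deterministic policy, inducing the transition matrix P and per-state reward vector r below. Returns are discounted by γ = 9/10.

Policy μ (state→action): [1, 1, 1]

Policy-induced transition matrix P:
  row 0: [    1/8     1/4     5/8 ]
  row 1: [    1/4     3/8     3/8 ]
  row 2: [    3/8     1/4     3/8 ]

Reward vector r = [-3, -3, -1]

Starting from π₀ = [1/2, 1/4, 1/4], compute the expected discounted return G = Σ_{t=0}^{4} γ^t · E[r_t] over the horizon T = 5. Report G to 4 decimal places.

G = -8.9585

t=0: π = [0.5000, 0.2500, 0.2500], E[r] = -2.5000, γ^t·E[r] = -2.500000, running G = -2.500000
t=1: π = [0.2188, 0.2813, 0.5000], E[r] = -2.0000, γ^t·E[r] = -1.800000, running G = -4.300000
t=2: π = [0.2852, 0.2852, 0.4297], E[r] = -2.1406, γ^t·E[r] = -1.733906, running G = -6.033906
t=3: π = [0.2681, 0.2856, 0.4463], E[r] = -2.1074, γ^t·E[r] = -1.536311, running G = -7.570217
t=4: π = [0.2723, 0.2857, 0.4420], E[r] = -2.1160, γ^t·E[r] = -1.388286, running G = -8.958503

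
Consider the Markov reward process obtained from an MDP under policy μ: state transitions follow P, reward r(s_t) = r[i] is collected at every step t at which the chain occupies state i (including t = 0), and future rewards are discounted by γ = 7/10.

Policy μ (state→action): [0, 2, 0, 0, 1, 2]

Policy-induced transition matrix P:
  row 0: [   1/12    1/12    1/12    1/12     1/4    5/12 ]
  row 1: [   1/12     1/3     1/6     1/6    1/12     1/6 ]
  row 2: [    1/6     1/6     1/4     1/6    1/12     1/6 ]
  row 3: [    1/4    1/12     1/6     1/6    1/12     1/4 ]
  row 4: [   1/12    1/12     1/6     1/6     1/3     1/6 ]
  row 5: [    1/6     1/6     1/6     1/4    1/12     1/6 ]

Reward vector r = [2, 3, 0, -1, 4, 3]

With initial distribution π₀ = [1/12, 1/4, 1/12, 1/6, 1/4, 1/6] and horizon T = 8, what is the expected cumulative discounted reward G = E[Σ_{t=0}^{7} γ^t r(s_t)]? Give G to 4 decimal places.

t=0: π = [0.0833, 0.2500, 0.0833, 0.1667, 0.2500, 0.1667], E[r] = 2.2500, γ^t·E[r] = 2.250000, running G = 2.250000
t=1: π = [0.1319, 0.1667, 0.1667, 0.1736, 0.1597, 0.2014], E[r] = 1.8333, γ^t·E[r] = 1.283333, running G = 3.533333
t=2: π = [0.1429, 0.1557, 0.1696, 0.1725, 0.1453, 0.2141], E[r] = 1.8038, γ^t·E[r] = 0.883872, running G = 4.417205
t=3: π = [0.1440, 0.1542, 0.1689, 0.1726, 0.1435, 0.2168], E[r] = 1.8024, γ^t·E[r] = 0.618214, running G = 5.035419
t=4: π = [0.1442, 0.1540, 0.1687, 0.1727, 0.1432, 0.2171], E[r] = 1.8019, γ^t·E[r] = 0.432625, running G = 5.468044
t=5: π = [0.1443, 0.1540, 0.1687, 0.1727, 0.1432, 0.2171], E[r] = 1.8018, γ^t·E[r] = 0.302835, running G = 5.770879
t=6: π = [0.1443, 0.1540, 0.1687, 0.1727, 0.1432, 0.2171], E[r] = 1.8018, γ^t·E[r] = 0.211984, running G = 5.982863
t=7: π = [0.1443, 0.1540, 0.1687, 0.1727, 0.1432, 0.2171], E[r] = 1.8018, γ^t·E[r] = 0.148389, running G = 6.131252

G = 6.1313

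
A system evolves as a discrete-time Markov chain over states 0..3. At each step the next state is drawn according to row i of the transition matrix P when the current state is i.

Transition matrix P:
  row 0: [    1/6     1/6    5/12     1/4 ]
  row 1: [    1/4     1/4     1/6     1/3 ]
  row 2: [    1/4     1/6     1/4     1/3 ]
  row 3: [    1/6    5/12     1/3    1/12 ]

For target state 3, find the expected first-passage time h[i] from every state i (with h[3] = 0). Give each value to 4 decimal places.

h = [3.4286, 3.1837, 3.1837, 0.0000]

First-step conditioning: h[3] = 0; for i ≠ 3, h[i] = 1 + Σ_k P[i][k]·h[k].
  h[0] = 1 + 1/6·h[0] + 1/6·h[1] + 5/12·h[2]
  h[1] = 1 + 1/4·h[0] + 1/4·h[1] + 1/6·h[2]
  h[2] = 1 + 1/4·h[0] + 1/6·h[1] + 1/4·h[2]
Solving the 3×3 linear system over states ≠ 3 gives exactly h = [24/7, 156/49, 156/49, 0] (h[3] = 0 is the target).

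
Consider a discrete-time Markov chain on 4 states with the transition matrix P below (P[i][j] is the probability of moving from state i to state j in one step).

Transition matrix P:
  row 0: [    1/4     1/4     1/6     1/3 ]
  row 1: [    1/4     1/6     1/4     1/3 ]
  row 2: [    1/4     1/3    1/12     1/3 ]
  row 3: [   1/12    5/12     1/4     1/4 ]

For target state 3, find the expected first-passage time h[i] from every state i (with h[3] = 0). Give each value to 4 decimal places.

h = [3.0000, 3.0000, 3.0000, 0.0000]

First-step conditioning: h[3] = 0; for i ≠ 3, h[i] = 1 + Σ_k P[i][k]·h[k].
  h[0] = 1 + 1/4·h[0] + 1/4·h[1] + 1/6·h[2]
  h[1] = 1 + 1/4·h[0] + 1/6·h[1] + 1/4·h[2]
  h[2] = 1 + 1/4·h[0] + 1/3·h[1] + 1/12·h[2]
Solving the 3×3 linear system over states ≠ 3 gives exactly h = [3, 3, 3, 0] (h[3] = 0 is the target).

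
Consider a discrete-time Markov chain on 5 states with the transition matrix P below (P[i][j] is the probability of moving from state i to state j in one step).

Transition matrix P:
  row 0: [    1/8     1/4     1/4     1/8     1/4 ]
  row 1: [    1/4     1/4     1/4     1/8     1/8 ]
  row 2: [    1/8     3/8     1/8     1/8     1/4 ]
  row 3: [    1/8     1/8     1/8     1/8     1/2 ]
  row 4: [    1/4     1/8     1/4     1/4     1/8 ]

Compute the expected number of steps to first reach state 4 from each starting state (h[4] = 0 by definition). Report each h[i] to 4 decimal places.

h = [4.0209, 4.5236, 4.0768, 2.9459, 0.0000]

First-step conditioning: h[4] = 0; for i ≠ 4, h[i] = 1 + Σ_k P[i][k]·h[k].
  h[0] = 1 + 1/8·h[0] + 1/4·h[1] + 1/4·h[2] + 1/8·h[3]
  h[1] = 1 + 1/4·h[0] + 1/4·h[1] + 1/4·h[2] + 1/8·h[3]
  h[2] = 1 + 1/8·h[0] + 3/8·h[1] + 1/8·h[2] + 1/8·h[3]
  h[3] = 1 + 1/8·h[0] + 1/8·h[1] + 1/8·h[2] + 1/8·h[3]
Solving the 4×4 linear system over states ≠ 4 gives exactly h = [768/191, 864/191, 2336/573, 1688/573, 0] (h[4] = 0 is the target).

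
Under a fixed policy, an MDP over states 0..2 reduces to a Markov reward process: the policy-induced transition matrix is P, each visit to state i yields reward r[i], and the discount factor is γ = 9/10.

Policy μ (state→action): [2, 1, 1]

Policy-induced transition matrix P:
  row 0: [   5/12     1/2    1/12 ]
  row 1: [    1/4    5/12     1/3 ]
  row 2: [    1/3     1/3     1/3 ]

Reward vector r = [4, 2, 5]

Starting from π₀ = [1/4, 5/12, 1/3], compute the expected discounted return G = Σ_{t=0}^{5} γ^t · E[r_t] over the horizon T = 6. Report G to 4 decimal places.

G = 16.0998

t=0: π = [0.2500, 0.4167, 0.3333], E[r] = 3.5000, γ^t·E[r] = 3.500000, running G = 3.500000
t=1: π = [0.3194, 0.4097, 0.2708], E[r] = 3.4514, γ^t·E[r] = 3.106250, running G = 6.606250
t=2: π = [0.3258, 0.4207, 0.2535], E[r] = 3.4120, γ^t·E[r] = 2.763750, running G = 9.370000
t=3: π = [0.3254, 0.4227, 0.2519], E[r] = 3.4065, γ^t·E[r] = 2.483332, running G = 11.853332
t=4: π = [0.3252, 0.4228, 0.2520], E[r] = 3.4064, γ^t·E[r] = 2.234930, running G = 14.088262
t=5: π = [0.3252, 0.4228, 0.2520], E[r] = 3.4065, γ^t·E[r] = 2.011495, running G = 16.099757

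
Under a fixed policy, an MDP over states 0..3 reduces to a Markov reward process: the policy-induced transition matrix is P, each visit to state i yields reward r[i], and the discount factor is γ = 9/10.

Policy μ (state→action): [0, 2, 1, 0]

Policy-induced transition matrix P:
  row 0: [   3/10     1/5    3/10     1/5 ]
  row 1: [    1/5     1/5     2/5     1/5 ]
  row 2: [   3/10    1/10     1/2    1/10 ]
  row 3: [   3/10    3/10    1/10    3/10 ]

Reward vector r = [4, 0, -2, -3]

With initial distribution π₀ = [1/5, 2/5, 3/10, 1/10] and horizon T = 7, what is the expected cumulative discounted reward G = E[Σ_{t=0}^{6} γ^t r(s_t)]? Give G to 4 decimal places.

G = -0.7545

t=0: π = [0.2000, 0.4000, 0.3000, 0.1000], E[r] = -0.1000, γ^t·E[r] = -0.100000, running G = -0.100000
t=1: π = [0.2600, 0.1800, 0.3800, 0.1800], E[r] = -0.2600, γ^t·E[r] = -0.234000, running G = -0.334000
t=2: π = [0.2820, 0.1800, 0.3580, 0.1800], E[r] = -0.1280, γ^t·E[r] = -0.103680, running G = -0.437680
t=3: π = [0.2820, 0.1822, 0.3536, 0.1822], E[r] = -0.1258, γ^t·E[r] = -0.091708, running G = -0.529388
t=4: π = [0.2818, 0.1829, 0.3525, 0.1829], E[r] = -0.1265, γ^t·E[r] = -0.082970, running G = -0.612359
t=5: π = [0.2817, 0.1830, 0.3522, 0.1830], E[r] = -0.1267, γ^t·E[r] = -0.074803, running G = -0.687162
t=6: π = [0.2817, 0.1831, 0.3521, 0.1831], E[r] = -0.1267, γ^t·E[r] = -0.067355, running G = -0.754516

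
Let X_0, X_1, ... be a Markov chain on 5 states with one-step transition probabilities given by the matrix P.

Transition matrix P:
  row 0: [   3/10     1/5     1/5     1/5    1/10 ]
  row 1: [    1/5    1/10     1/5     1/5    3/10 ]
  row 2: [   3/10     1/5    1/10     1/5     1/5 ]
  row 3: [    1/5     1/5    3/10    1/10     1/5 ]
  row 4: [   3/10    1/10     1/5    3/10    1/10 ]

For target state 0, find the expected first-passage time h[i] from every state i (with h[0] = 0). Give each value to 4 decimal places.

h = [0.0000, 4.1379, 3.7931, 4.1379, 3.7931]

First-step conditioning: h[0] = 0; for i ≠ 0, h[i] = 1 + Σ_k P[i][k]·h[k].
  h[1] = 1 + 1/10·h[1] + 1/5·h[2] + 1/5·h[3] + 3/10·h[4]
  h[2] = 1 + 1/5·h[1] + 1/10·h[2] + 1/5·h[3] + 1/5·h[4]
  h[3] = 1 + 1/5·h[1] + 3/10·h[2] + 1/10·h[3] + 1/5·h[4]
  h[4] = 1 + 1/10·h[1] + 1/5·h[2] + 3/10·h[3] + 1/10·h[4]
Solving the 4×4 linear system over states ≠ 0 gives exactly h = [0, 120/29, 110/29, 120/29, 110/29] (h[0] = 0 is the target).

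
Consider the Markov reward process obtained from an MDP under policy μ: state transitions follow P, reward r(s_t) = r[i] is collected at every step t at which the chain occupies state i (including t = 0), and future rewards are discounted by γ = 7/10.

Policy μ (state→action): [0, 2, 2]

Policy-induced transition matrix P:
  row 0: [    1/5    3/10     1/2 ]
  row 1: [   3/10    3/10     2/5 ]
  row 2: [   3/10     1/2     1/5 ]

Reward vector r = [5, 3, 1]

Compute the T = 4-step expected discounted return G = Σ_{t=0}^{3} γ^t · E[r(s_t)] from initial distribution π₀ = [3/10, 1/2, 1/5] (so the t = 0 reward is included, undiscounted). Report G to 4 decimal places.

G = 7.4983

t=0: π = [0.3000, 0.5000, 0.2000], E[r] = 3.2000, γ^t·E[r] = 3.200000, running G = 3.200000
t=1: π = [0.2700, 0.3400, 0.3900], E[r] = 2.7600, γ^t·E[r] = 1.932000, running G = 5.132000
t=2: π = [0.2730, 0.3780, 0.3490], E[r] = 2.8480, γ^t·E[r] = 1.395520, running G = 6.527520
t=3: π = [0.2727, 0.3698, 0.3575], E[r] = 2.8304, γ^t·E[r] = 0.970827, running G = 7.498347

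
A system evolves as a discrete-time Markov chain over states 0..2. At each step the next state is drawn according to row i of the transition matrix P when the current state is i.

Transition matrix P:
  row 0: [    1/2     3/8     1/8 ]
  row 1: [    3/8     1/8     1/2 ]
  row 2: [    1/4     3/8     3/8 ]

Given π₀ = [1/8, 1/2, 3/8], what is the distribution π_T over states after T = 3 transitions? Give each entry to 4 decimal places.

π = [0.3809, 0.2969, 0.3223]

t=0: π = [0.1250, 0.5000, 0.3750]
t=1: π = [0.3438, 0.2500, 0.4063]
t=2: π = [0.3672, 0.3125, 0.3203]
t=3: π = [0.3809, 0.2969, 0.3223]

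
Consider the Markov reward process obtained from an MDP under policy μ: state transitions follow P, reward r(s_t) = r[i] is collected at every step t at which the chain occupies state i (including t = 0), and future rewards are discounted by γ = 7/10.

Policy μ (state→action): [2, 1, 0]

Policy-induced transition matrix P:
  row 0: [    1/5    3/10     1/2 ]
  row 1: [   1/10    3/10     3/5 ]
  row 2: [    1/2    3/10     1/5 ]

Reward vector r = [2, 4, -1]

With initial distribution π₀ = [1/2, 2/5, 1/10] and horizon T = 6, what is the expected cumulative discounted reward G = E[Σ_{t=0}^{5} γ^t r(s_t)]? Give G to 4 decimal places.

t=0: π = [0.5000, 0.4000, 0.1000], E[r] = 2.5000, γ^t·E[r] = 2.500000, running G = 2.500000
t=1: π = [0.1900, 0.3000, 0.5100], E[r] = 1.0700, γ^t·E[r] = 0.749000, running G = 3.249000
t=2: π = [0.3230, 0.3000, 0.3770], E[r] = 1.4690, γ^t·E[r] = 0.719810, running G = 3.968810
t=3: π = [0.2831, 0.3000, 0.4169], E[r] = 1.3493, γ^t·E[r] = 0.462810, running G = 4.431620
t=4: π = [0.2951, 0.3000, 0.4049], E[r] = 1.3852, γ^t·E[r] = 0.332589, running G = 4.764209
t=5: π = [0.2915, 0.3000, 0.4085], E[r] = 1.3744, γ^t·E[r] = 0.231002, running G = 4.995210

G = 4.9952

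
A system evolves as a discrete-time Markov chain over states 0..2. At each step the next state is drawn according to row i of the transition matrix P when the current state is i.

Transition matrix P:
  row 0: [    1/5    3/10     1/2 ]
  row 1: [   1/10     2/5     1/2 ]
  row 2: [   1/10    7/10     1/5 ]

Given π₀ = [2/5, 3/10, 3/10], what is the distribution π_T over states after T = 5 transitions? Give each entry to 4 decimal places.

π = [0.1111, 0.5041, 0.3848]

t=0: π = [0.4000, 0.3000, 0.3000]
t=1: π = [0.1400, 0.4500, 0.4100]
t=2: π = [0.1140, 0.5090, 0.3770]
t=3: π = [0.1114, 0.5017, 0.3869]
t=4: π = [0.1111, 0.5049, 0.3839]
t=5: π = [0.1111, 0.5041, 0.3848]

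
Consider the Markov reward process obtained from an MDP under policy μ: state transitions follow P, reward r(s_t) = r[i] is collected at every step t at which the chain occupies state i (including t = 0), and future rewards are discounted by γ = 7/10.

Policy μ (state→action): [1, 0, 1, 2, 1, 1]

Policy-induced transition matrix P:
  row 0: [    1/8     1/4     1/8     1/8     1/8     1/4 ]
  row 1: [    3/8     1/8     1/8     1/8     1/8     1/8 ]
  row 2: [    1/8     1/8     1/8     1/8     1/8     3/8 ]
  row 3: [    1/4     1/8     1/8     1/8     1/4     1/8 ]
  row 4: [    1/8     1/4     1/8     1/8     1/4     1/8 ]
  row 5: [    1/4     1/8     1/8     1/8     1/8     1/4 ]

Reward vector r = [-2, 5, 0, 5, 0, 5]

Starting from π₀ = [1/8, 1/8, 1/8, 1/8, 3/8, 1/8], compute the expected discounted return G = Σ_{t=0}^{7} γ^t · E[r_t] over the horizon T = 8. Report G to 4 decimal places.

t=0: π = [0.1250, 0.1250, 0.1250, 0.1250, 0.3750, 0.1250], E[r] = 1.6250, γ^t·E[r] = 1.625000, running G = 1.625000
t=1: π = [0.1875, 0.1875, 0.1250, 0.1250, 0.1875, 0.1875], E[r] = 2.1250, γ^t·E[r] = 1.487500, running G = 3.112500
t=2: π = [0.2109, 0.1719, 0.1250, 0.1250, 0.1641, 0.2031], E[r] = 2.0781, γ^t·E[r] = 1.018281, running G = 4.130781
t=3: π = [0.2090, 0.1719, 0.1250, 0.1250, 0.1611, 0.2080], E[r] = 2.1064, γ^t·E[r] = 0.722511, running G = 4.853292
t=4: π = [0.2096, 0.1713, 0.1250, 0.1250, 0.1608, 0.2084], E[r] = 2.1040, γ^t·E[r] = 0.505171, running G = 5.358463
t=5: π = [0.2095, 0.1713, 0.1250, 0.1250, 0.1607, 0.2085], E[r] = 2.1050, γ^t·E[r] = 0.353784, running G = 5.712247
t=6: π = [0.2095, 0.1713, 0.1250, 0.1250, 0.1607, 0.2085], E[r] = 2.1048, γ^t·E[r] = 0.247633, running G = 5.959881
t=7: π = [0.2095, 0.1713, 0.1250, 0.1250, 0.1607, 0.2085], E[r] = 2.1049, γ^t·E[r] = 0.173346, running G = 6.133227

G = 6.1332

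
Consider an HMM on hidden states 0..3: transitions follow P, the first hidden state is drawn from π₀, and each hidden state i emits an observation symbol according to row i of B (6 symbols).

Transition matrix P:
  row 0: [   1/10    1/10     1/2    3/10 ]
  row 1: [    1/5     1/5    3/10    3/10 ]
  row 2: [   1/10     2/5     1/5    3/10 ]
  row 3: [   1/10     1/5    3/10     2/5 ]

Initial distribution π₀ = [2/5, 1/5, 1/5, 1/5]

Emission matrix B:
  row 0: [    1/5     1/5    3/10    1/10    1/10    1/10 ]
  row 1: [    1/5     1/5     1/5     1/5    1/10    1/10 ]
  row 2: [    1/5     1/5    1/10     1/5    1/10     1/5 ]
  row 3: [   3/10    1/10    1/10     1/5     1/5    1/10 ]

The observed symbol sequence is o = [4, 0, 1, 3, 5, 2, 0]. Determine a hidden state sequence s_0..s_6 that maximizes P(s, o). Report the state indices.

t=0: δ = [4.000e-02, 2.000e-02, 2.000e-02, 4.000e-02]  (obs o_0=4)
t=1: δ = [8.000e-04, 1.600e-03, 4.000e-03, 4.800e-03]  ψ = [0, 2, 0, 3]  (obs o_1=0)
t=2: δ = [9.600e-05, 3.200e-04, 2.880e-04, 1.920e-04]  ψ = [3, 2, 3, 3]  (obs o_2=1)
t=3: δ = [6.400e-06, 2.304e-05, 1.920e-05, 1.920e-05]  ψ = [1, 2, 1, 1]  (obs o_3=3)
t=4: δ = [4.608e-07, 7.680e-07, 1.382e-06, 7.680e-07]  ψ = [1, 2, 1, 3]  (obs o_4=5)
t=5: δ = [4.608e-08, 1.106e-07, 2.765e-08, 4.147e-08]  ψ = [1, 2, 2, 2]  (obs o_5=2)
t=6: δ = [4.424e-09, 4.424e-09, 6.636e-09, 9.953e-09]  ψ = [1, 1, 1, 1]  (obs o_6=0)
backtrack: best end state = 3; path = [3, 3, 2, 1, 2, 1, 3]

path = [3, 3, 2, 1, 2, 1, 3]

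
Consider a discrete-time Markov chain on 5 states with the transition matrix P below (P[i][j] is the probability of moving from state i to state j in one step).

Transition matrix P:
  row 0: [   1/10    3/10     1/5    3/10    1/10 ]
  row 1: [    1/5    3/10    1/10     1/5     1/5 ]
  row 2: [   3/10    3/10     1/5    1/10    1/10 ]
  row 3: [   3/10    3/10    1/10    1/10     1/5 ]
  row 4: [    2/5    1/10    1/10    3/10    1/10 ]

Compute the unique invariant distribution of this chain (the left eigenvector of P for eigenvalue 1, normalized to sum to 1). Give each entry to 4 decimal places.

π = [0.2398, 0.2705, 0.1378, 0.2045, 0.1475]

Balance equations π_j = Σ_i π_i·P[i][j]:
  π_0 = 1/10·π_0 + 1/5·π_1 + 3/10·π_2 + 3/10·π_3 + 2/5·π_4
  π_1 = 3/10·π_0 + 3/10·π_1 + 3/10·π_2 + 3/10·π_3 + 1/10·π_4
  π_2 = 1/5·π_0 + 1/10·π_1 + 1/5·π_2 + 1/10·π_3 + 1/10·π_4
  π_3 = 3/10·π_0 + 1/5·π_1 + 1/10·π_2 + 1/10·π_3 + 3/10·π_4
  normalize: π_0 + π_1 + π_2 + π_3 + π_4 = 1
Solving the linear system gives exactly π = [959/4000, 541/2000, 551/4000, 409/2000, 59/400].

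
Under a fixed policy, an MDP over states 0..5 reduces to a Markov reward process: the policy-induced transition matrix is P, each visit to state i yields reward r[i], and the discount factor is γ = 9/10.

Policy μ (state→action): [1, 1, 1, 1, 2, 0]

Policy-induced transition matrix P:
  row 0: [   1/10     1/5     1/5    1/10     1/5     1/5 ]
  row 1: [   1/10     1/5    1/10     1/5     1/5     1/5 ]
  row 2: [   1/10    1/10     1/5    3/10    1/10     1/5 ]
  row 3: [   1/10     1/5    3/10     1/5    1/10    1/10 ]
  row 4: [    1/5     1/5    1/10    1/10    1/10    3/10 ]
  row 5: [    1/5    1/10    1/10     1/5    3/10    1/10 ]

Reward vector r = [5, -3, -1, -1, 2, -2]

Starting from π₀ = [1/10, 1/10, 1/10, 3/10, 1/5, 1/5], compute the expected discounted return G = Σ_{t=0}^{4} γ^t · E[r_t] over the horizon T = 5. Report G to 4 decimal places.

G = -0.8312

t=0: π = [0.1000, 0.1000, 0.1000, 0.3000, 0.2000, 0.2000], E[r] = -0.2000, γ^t·E[r] = -0.200000, running G = -0.200000
t=1: π = [0.1400, 0.1700, 0.1800, 0.1800, 0.1600, 0.1700], E[r] = -0.1900, γ^t·E[r] = -0.171000, running G = -0.371000
t=2: π = [0.1330, 0.1650, 0.1680, 0.1880, 0.1650, 0.1810], E[r] = -0.2180, γ^t·E[r] = -0.176580, running G = -0.547580
t=3: π = [0.1346, 0.1651, 0.1677, 0.1870, 0.1660, 0.1796], E[r] = -0.2042, γ^t·E[r] = -0.148862, running G = -0.696442
t=4: π = [0.1346, 0.1653, 0.1676, 0.1867, 0.1659, 0.1799], E[r] = -0.2055, γ^t·E[r] = -0.134796, running G = -0.831238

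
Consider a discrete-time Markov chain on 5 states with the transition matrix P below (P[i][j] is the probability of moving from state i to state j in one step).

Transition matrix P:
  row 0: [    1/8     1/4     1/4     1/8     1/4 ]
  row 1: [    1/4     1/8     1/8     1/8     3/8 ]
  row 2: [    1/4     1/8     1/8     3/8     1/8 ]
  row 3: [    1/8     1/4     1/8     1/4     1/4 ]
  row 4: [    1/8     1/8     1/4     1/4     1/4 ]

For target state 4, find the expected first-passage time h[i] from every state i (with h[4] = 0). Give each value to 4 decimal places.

First-step conditioning: h[4] = 0; for i ≠ 4, h[i] = 1 + Σ_k P[i][k]·h[k].
  h[0] = 1 + 1/8·h[0] + 1/4·h[1] + 1/4·h[2] + 1/8·h[3]
  h[1] = 1 + 1/4·h[0] + 1/8·h[1] + 1/8·h[2] + 1/8·h[3]
  h[2] = 1 + 1/4·h[0] + 1/8·h[1] + 1/8·h[2] + 3/8·h[3]
  h[3] = 1 + 1/8·h[0] + 1/4·h[1] + 1/8·h[2] + 1/4·h[3]
Solving the 4×4 linear system over states ≠ 4 gives exactly h = [2312/585, 2024/585, 288/65, 2272/585, 0] (h[4] = 0 is the target).

h = [3.9521, 3.4598, 4.4308, 3.8838, 0.0000]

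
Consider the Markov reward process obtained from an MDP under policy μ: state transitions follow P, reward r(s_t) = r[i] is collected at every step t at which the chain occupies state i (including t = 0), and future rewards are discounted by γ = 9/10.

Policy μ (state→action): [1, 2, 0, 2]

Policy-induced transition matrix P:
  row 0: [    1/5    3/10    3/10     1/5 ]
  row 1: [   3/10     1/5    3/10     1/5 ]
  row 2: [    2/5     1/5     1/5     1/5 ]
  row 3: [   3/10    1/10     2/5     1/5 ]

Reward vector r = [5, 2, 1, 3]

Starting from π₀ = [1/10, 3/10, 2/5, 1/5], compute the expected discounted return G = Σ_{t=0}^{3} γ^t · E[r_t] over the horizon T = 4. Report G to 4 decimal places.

t=0: π = [0.1000, 0.3000, 0.4000, 0.2000], E[r] = 2.1000, γ^t·E[r] = 2.100000, running G = 2.100000
t=1: π = [0.3300, 0.1900, 0.2800, 0.2000], E[r] = 2.9100, γ^t·E[r] = 2.619000, running G = 4.719000
t=2: π = [0.2950, 0.2130, 0.2920, 0.2000], E[r] = 2.7930, γ^t·E[r] = 2.262330, running G = 6.981330
t=3: π = [0.2997, 0.2095, 0.2908, 0.2000], E[r] = 2.8083, γ^t·E[r] = 2.047251, running G = 9.028581

G = 9.0286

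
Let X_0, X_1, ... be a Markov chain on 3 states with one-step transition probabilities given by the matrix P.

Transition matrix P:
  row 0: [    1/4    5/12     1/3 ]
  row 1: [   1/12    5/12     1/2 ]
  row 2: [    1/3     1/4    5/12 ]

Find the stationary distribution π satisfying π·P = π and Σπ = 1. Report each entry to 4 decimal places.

Balance equations π_j = Σ_i π_i·P[i][j]:
  π_0 = 1/4·π_0 + 1/12·π_1 + 1/3·π_2
  π_1 = 5/12·π_0 + 5/12·π_1 + 1/4·π_2
  normalize: π_0 + π_1 + π_2 = 1
Solving the linear system gives exactly π = [31/136, 47/136, 29/68].

π = [0.2279, 0.3456, 0.4265]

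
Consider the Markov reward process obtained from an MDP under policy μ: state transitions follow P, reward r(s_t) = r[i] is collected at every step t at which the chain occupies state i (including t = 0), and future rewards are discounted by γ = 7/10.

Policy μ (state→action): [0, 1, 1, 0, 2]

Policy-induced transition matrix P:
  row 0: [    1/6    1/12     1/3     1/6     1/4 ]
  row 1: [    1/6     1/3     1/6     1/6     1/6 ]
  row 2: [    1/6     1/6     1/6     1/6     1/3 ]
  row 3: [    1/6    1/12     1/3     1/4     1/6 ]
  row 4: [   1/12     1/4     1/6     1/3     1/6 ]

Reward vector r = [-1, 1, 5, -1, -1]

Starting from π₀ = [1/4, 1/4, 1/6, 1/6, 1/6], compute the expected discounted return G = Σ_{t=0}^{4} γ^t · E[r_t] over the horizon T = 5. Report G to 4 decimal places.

t=0: π = [0.2500, 0.2500, 0.1667, 0.1667, 0.1667], E[r] = 0.5000, γ^t·E[r] = 0.500000, running G = 0.500000
t=1: π = [0.1528, 0.1875, 0.2361, 0.2083, 0.2153], E[r] = 0.7917, γ^t·E[r] = 0.554167, running G = 1.054167
t=2: π = [0.1487, 0.1858, 0.2269, 0.2199, 0.2188], E[r] = 0.7326, γ^t·E[r] = 0.358993, running G = 1.413160
t=3: π = [0.1484, 0.1851, 0.2281, 0.2215, 0.2169], E[r] = 0.7389, γ^t·E[r] = 0.253446, running G = 1.666605
t=4: π = [0.1486, 0.1848, 0.2283, 0.2213, 0.2171], E[r] = 0.7394, γ^t·E[r] = 0.177537, running G = 1.844143

G = 1.8441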